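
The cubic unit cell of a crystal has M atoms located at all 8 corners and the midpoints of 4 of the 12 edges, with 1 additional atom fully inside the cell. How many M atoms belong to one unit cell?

3

Corner atoms are shared by 8 cells (1/8 each), edge atoms by 4 (1/4 each), interior atoms are unshared.
Net atoms = 8 × 1/8 + 4 × 1/4 + 1 = 1 + 1 + 1 = 3.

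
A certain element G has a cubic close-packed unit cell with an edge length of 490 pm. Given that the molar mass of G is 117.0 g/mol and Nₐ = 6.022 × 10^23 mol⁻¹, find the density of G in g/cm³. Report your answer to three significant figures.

An FCC unit cell contains Z = 4 atoms.
Cell volume: a³ = (490 pm)³ = (4.900 × 10^-8 cm)³ = 1.176 × 10^-22 cm³.
ρ = Z·M/(N_A·a³) = 4 × 117.0 / (6.022 × 10²³ × 1.176 × 10^-22) = 6.606 g/cm³.

6.61 g/cm³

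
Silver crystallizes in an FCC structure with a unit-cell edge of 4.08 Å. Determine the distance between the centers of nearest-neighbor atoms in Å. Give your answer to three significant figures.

2.88 Å

In an FCC structure, atoms touch along the face diagonal, so √2·a = 4r; the nearest-neighbor distance equals 2r = 0.7071·a.
d = 0.7071 × 4.08 = 2.88 Å.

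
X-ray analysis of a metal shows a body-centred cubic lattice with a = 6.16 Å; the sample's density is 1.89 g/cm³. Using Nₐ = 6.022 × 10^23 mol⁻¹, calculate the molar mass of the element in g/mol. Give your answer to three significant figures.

133 g/mol

A BCC cell has Z = 2 atoms; a = 6.160 × 10^-8 cm.
M = ρ·N_A·a³/Z = 1.89 × 6.022 × 10²³ × 2.337 × 10^-22 / 2 = 133 g/mol.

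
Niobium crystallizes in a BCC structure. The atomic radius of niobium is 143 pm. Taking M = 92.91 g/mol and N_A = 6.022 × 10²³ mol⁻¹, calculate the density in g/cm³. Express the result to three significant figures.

8.57 g/cm³

In a BCC lattice, atoms touch along the body diagonal, so √3·a = 4r, giving a = 330.2 pm = 3.302 × 10^-8 cm.
With Z = 2, ρ = Z·M/(N_A·a³) = 2 × 92.91 / (6.022 × 10²³ × 3.602 × 10^-23) = 8.567 g/cm³.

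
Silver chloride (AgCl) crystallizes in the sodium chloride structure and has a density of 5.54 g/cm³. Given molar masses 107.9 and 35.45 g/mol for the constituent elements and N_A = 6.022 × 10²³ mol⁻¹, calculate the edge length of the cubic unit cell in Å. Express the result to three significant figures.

M(AgCl) = 143.35 g/mol; Z = 4 formula units per cell.
a³ = Z·M/(N_A·ρ) = 4 × 143.35 / (6.022 × 10²³ × 5.54) = 1.719 × 10^-22 cm³, so a = 5.560 × 10^-8 cm = 5.56 Å.

5.56 Å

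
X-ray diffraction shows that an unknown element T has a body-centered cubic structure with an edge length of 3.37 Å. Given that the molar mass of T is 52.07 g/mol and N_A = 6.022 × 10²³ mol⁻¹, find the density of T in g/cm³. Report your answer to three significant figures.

4.52 g/cm³

A BCC unit cell contains Z = 2 atoms.
Cell volume: a³ = (3.37 Å)³ = (3.370 × 10^-8 cm)³ = 3.827 × 10^-23 cm³.
ρ = Z·M/(N_A·a³) = 2 × 52.07 / (6.022 × 10²³ × 3.827 × 10^-23) = 4.518 g/cm³.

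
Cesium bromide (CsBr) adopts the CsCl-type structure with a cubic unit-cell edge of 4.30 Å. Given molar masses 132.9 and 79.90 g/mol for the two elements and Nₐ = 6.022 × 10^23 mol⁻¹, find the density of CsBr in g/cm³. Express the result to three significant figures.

The CsCl-type structure contains Z = 1 formula unit per cell; M(CsBr) = 132.9 + 79.90 = 212.8 g/mol.
a³ = (4.300 × 10^-8 cm)³ = 7.951 × 10^-23 cm³.
ρ = 1 × 212.8 / (6.022 × 10²³ × 7.951 × 10^-23) = 4.445 g/cm³.

4.44 g/cm³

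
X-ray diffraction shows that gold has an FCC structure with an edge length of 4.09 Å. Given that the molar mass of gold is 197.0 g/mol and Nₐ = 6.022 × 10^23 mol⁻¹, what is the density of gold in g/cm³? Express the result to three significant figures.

An FCC unit cell contains Z = 4 atoms.
Cell volume: a³ = (4.09 Å)³ = (4.090 × 10^-8 cm)³ = 6.842 × 10^-23 cm³.
ρ = Z·M/(N_A·a³) = 4 × 197.0 / (6.022 × 10²³ × 6.842 × 10^-23) = 19.13 g/cm³.

19.1 g/cm³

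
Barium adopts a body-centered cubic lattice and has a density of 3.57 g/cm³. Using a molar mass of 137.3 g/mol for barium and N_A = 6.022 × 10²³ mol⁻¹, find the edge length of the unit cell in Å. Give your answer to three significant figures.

5.04 Å

With Z = 2 atoms per BCC cell, a³ = Z·M/(N_A·ρ) = 2 × 137.3 / (6.022 × 10²³ × 3.570 g/cm³) = 1.277 × 10^-22 cm³.
a = (1.277 × 10^-22)^(1/3) = 5.036 × 10^-8 cm = 5.04 Å.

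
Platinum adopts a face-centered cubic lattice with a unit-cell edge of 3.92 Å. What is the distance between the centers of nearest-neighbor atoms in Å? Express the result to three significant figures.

2.77 Å

In an FCC structure, atoms touch along the face diagonal, so √2·a = 4r; the nearest-neighbor distance equals 2r = 0.7071·a.
d = 0.7071 × 3.92 = 2.77 Å.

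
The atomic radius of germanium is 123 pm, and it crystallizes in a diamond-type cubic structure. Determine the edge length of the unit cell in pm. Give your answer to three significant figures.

568 pm

In a diamond cubic lattice, nearest neighbors lie along the body diagonal with √3·a = 8r.
a = 8r/√3 = 8 × 123 / 1.7321 = 568 pm.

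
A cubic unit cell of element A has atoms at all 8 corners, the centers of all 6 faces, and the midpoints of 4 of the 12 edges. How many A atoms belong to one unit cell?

Corner atoms are shared by 8 cells (1/8 each), face atoms by 2 (1/2 each), edge atoms by 4 (1/4 each).
Net atoms = 8 × 1/8 + 6 × 1/2 + 4 × 1/4 = 1 + 3 + 1 = 5.

5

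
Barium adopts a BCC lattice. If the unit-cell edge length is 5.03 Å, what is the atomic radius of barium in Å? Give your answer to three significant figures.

In a BCC lattice, atoms touch along the body diagonal, so √3·a = 4r.
r = √3·a/4 = 1.7321 × 5.03 / 4 = 2.18 Å.

2.18 Å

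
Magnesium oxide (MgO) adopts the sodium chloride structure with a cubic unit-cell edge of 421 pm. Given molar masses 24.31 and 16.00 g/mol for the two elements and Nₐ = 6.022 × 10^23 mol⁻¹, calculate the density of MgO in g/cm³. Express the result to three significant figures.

The sodium chloride structure contains Z = 4 formula units per cell; M(MgO) = 24.31 + 16.00 = 40.31 g/mol.
a³ = (4.210 × 10^-8 cm)³ = 7.462 × 10^-23 cm³.
ρ = 4 × 40.31 / (6.022 × 10²³ × 7.462 × 10^-23) = 3.588 g/cm³.

3.59 g/cm³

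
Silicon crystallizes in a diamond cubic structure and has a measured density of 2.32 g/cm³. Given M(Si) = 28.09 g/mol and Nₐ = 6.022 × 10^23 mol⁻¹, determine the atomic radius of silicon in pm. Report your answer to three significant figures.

118 pm

For a diamond cubic cell (Z = 8), a³ = Z·M/(N_A·ρ) = 8 × 28.09 / (6.022 × 10²³ × 2.320) = 1.608 × 10^-22 cm³, so a = 5.438 × 10^-8 cm = 543.8 pm.
Nearest neighbors lie along the body diagonal with √3·a = 8r, so r = 0.2165 × a = 118 pm.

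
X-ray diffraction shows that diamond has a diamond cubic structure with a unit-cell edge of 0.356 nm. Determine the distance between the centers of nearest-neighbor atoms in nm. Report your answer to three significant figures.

In a diamond cubic structure, nearest neighbors lie along the body diagonal with √3·a = 8r; the nearest-neighbor distance equals 2r = 0.4330·a.
d = 0.4330 × 0.356 = 0.154 nm.

0.154 nm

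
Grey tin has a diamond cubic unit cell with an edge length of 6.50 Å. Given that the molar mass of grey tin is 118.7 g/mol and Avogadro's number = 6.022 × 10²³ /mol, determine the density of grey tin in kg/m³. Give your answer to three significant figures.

A diamond cubic unit cell contains Z = 8 atoms.
Cell volume: a³ = (6.50 Å)³ = (6.500 × 10^-8 cm)³ = 2.746 × 10^-22 cm³.
ρ = Z·M/(N_A·a³) = 8 × 118.7 / (6.022 × 10²³ × 2.746 × 10^-22) = 5.742 g/cm³ = 5740 kg/m³.

5740 kg/m³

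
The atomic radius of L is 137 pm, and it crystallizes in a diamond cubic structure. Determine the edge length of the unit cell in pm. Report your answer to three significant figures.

In a diamond cubic lattice, nearest neighbors lie along the body diagonal with √3·a = 8r.
a = 8r/√3 = 8 × 137 / 1.7321 = 633 pm.

633 pm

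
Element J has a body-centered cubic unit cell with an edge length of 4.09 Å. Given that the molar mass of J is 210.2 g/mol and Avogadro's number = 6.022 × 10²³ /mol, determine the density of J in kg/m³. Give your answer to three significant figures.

10200 kg/m³

A BCC unit cell contains Z = 2 atoms.
Cell volume: a³ = (4.09 Å)³ = (4.090 × 10^-8 cm)³ = 6.842 × 10^-23 cm³.
ρ = Z·M/(N_A·a³) = 2 × 210.2 / (6.022 × 10²³ × 6.842 × 10^-23) = 10.20 g/cm³ = 10200 kg/m³.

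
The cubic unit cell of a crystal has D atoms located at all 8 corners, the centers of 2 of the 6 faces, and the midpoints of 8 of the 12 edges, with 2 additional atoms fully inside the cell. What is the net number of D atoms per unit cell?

Corner atoms are shared by 8 cells (1/8 each), face atoms by 2 (1/2 each), edge atoms by 4 (1/4 each), interior atoms are unshared.
Net atoms = 8 × 1/8 + 2 × 1/2 + 8 × 1/4 + 2 = 1 + 1 + 2 + 2 = 6.

6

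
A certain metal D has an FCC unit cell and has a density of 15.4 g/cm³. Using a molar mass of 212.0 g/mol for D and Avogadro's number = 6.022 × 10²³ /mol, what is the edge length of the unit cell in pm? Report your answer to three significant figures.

With Z = 4 atoms per FCC cell, a³ = Z·M/(N_A·ρ) = 4 × 212.0 / (6.022 × 10²³ × 15.40 g/cm³) = 9.144 × 10^-23 cm³.
a = (9.144 × 10^-23)^(1/3) = 4.505 × 10^-8 cm = 451 pm.

451 pm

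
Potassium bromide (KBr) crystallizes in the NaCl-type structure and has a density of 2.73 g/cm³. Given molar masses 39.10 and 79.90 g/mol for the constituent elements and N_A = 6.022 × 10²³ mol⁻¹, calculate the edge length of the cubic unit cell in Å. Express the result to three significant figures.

6.62 Å

M(KBr) = 119.0 g/mol; Z = 4 formula units per cell.
a³ = Z·M/(N_A·ρ) = 4 × 119.0 / (6.022 × 10²³ × 2.73) = 2.895 × 10^-22 cm³, so a = 6.616 × 10^-8 cm = 6.62 Å.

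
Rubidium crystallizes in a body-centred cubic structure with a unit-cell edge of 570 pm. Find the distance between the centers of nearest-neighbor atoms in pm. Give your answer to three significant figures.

494 pm

In a BCC structure, atoms touch along the body diagonal, so √3·a = 4r; the nearest-neighbor distance equals 2r = 0.8660·a.
d = 0.8660 × 570 = 494 pm.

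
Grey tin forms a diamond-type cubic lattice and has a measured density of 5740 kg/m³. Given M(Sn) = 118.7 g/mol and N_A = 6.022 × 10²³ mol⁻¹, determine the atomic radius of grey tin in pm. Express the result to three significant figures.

For a diamond cubic cell (Z = 8), a³ = Z·M/(N_A·ρ) = 8 × 118.7 / (6.022 × 10²³ × 5.740) = 2.747 × 10^-22 cm³, so a = 6.501 × 10^-8 cm = 650.1 pm.
Nearest neighbors lie along the body diagonal with √3·a = 8r, so r = 0.2165 × a = 141 pm.

141 pm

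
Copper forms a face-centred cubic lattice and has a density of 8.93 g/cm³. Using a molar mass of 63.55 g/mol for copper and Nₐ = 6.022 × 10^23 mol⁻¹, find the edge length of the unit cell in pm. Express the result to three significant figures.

362 pm

With Z = 4 atoms per FCC cell, a³ = Z·M/(N_A·ρ) = 4 × 63.55 / (6.022 × 10²³ × 8.930 g/cm³) = 4.727 × 10^-23 cm³.
a = (4.727 × 10^-23)^(1/3) = 3.616 × 10^-8 cm = 362 pm.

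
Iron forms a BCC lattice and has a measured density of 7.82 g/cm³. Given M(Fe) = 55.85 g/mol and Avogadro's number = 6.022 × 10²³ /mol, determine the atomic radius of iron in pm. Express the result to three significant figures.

For a BCC cell (Z = 2), a³ = Z·M/(N_A·ρ) = 2 × 55.85 / (6.022 × 10²³ × 7.820) = 2.372 × 10^-23 cm³, so a = 2.873 × 10^-8 cm = 287.3 pm.
Atoms touch along the body diagonal, so √3·a = 4r, so r = 0.4330 × a = 124 pm.

124 pm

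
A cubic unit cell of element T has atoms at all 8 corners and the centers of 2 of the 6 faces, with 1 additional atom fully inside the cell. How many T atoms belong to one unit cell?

3

Corner atoms are shared by 8 cells (1/8 each), face atoms by 2 (1/2 each), interior atoms are unshared.
Net atoms = 8 × 1/8 + 2 × 1/2 + 1 = 1 + 1 + 1 = 3.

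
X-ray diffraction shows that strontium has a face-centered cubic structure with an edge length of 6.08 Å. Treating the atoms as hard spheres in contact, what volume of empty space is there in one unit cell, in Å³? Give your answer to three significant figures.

In an FCC lattice atoms touch along the face diagonal, so √2·a = 4r, so r = 0.3536a = 2.150 Å.
V_cell = a³ = 224.8 Å³; V_atoms = 4 × (4/3)πr³ = 166.4 Å³.
Empty space = 224.8 − 166.4 = 58.3 Å³.

58.3 Å³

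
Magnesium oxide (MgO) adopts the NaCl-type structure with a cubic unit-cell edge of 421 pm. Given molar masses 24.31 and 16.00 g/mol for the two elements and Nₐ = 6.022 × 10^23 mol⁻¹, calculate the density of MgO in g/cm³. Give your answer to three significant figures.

3.59 g/cm³

The NaCl-type structure contains Z = 4 formula units per cell; M(MgO) = 24.31 + 16.00 = 40.31 g/mol.
a³ = (4.210 × 10^-8 cm)³ = 7.462 × 10^-23 cm³.
ρ = 4 × 40.31 / (6.022 × 10²³ × 7.462 × 10^-23) = 3.588 g/cm³.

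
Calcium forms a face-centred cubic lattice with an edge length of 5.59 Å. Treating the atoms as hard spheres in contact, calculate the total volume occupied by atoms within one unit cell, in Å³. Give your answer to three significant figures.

129 Å³

In an FCC lattice atoms touch along the face diagonal, so √2·a = 4r, so r = 0.3536a = 1.976 Å.
V_atoms = Z × (4/3)πr³ = 4 × (4/3)π × (1.976)³ = 129 Å³.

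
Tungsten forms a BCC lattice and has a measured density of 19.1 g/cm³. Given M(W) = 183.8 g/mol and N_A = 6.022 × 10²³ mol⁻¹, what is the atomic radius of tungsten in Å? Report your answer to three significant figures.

For a BCC cell (Z = 2), a³ = Z·M/(N_A·ρ) = 2 × 183.8 / (6.022 × 10²³ × 19.10) = 3.196 × 10^-23 cm³, so a = 3.173 × 10^-8 cm = 3.173 Å.
Atoms touch along the body diagonal, so √3·a = 4r, so r = 0.4330 × a = 1.37 Å.

1.37 Å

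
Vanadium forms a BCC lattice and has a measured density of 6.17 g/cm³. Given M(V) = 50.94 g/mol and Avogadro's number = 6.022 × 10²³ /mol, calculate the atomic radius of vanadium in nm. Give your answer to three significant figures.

0.131 nm

For a BCC cell (Z = 2), a³ = Z·M/(N_A·ρ) = 2 × 50.94 / (6.022 × 10²³ × 6.170) = 2.742 × 10^-23 cm³, so a = 3.015 × 10^-8 cm = 0.3015 nm.
Atoms touch along the body diagonal, so √3·a = 4r, so r = 0.4330 × a = 0.131 nm.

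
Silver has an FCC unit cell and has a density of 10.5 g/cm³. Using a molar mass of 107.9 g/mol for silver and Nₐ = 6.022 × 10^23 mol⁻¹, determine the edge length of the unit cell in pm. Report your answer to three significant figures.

With Z = 4 atoms per FCC cell, a³ = Z·M/(N_A·ρ) = 4 × 107.9 / (6.022 × 10²³ × 10.50 g/cm³) = 6.826 × 10^-23 cm³.
a = (6.826 × 10^-23)^(1/3) = 4.087 × 10^-8 cm = 409 pm.

409 pm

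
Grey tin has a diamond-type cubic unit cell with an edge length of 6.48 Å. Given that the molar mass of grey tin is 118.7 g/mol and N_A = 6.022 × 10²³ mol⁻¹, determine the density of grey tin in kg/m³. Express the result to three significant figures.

A diamond cubic unit cell contains Z = 8 atoms.
Cell volume: a³ = (6.48 Å)³ = (6.480 × 10^-8 cm)³ = 2.721 × 10^-22 cm³.
ρ = Z·M/(N_A·a³) = 8 × 118.7 / (6.022 × 10²³ × 2.721 × 10^-22) = 5.795 g/cm³ = 5800 kg/m³.

5800 kg/m³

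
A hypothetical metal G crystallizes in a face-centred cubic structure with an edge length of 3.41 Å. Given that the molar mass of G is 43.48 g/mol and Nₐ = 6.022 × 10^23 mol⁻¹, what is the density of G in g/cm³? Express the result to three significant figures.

7.28 g/cm³

An FCC unit cell contains Z = 4 atoms.
Cell volume: a³ = (3.41 Å)³ = (3.410 × 10^-8 cm)³ = 3.965 × 10^-23 cm³.
ρ = Z·M/(N_A·a³) = 4 × 43.48 / (6.022 × 10²³ × 3.965 × 10^-23) = 7.284 g/cm³.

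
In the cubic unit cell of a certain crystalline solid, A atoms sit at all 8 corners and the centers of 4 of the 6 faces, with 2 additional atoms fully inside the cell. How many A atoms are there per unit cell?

Corner atoms are shared by 8 cells (1/8 each), face atoms by 2 (1/2 each), interior atoms are unshared.
Net atoms = 8 × 1/8 + 4 × 1/2 + 2 = 1 + 2 + 2 = 5.

5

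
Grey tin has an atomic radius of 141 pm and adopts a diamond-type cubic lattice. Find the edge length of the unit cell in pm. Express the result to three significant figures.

In a diamond cubic lattice, nearest neighbors lie along the body diagonal with √3·a = 8r.
a = 8r/√3 = 8 × 141 / 1.7321 = 651 pm.

651 pm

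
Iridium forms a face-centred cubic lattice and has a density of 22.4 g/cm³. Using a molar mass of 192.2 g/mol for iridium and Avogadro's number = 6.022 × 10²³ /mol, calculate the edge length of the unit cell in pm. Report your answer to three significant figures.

With Z = 4 atoms per FCC cell, a³ = Z·M/(N_A·ρ) = 4 × 192.2 / (6.022 × 10²³ × 22.40 g/cm³) = 5.699 × 10^-23 cm³.
a = (5.699 × 10^-23)^(1/3) = 3.848 × 10^-8 cm = 385 pm.

385 pm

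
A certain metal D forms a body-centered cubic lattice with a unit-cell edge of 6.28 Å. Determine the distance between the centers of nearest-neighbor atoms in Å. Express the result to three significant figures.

In a BCC structure, atoms touch along the body diagonal, so √3·a = 4r; the nearest-neighbor distance equals 2r = 0.8660·a.
d = 0.8660 × 6.28 = 5.44 Å.

5.44 Å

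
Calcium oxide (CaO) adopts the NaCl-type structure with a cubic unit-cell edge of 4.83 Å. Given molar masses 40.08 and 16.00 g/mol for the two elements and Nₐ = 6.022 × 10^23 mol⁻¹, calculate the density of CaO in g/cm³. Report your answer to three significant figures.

3.31 g/cm³

The NaCl-type structure contains Z = 4 formula units per cell; M(CaO) = 40.08 + 16.00 = 56.08 g/mol.
a³ = (4.830 × 10^-8 cm)³ = 1.127 × 10^-22 cm³.
ρ = 4 × 56.08 / (6.022 × 10²³ × 1.127 × 10^-22) = 3.306 g/cm³.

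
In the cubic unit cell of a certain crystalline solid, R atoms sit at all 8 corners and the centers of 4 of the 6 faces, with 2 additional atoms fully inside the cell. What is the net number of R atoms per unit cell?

5

Corner atoms are shared by 8 cells (1/8 each), face atoms by 2 (1/2 each), interior atoms are unshared.
Net atoms = 8 × 1/8 + 4 × 1/2 + 2 = 1 + 2 + 2 = 5.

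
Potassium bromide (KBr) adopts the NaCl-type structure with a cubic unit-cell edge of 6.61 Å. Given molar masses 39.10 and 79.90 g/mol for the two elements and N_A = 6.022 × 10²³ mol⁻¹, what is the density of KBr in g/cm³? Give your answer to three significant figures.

2.74 g/cm³

The NaCl-type structure contains Z = 4 formula units per cell; M(KBr) = 39.10 + 79.90 = 119.0 g/mol.
a³ = (6.610 × 10^-8 cm)³ = 2.888 × 10^-22 cm³.
ρ = 4 × 119.0 / (6.022 × 10²³ × 2.888 × 10^-22) = 2.737 g/cm³.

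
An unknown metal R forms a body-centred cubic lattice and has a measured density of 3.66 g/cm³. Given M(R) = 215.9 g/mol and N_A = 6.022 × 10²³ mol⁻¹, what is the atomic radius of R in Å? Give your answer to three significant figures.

2.51 Å

For a BCC cell (Z = 2), a³ = Z·M/(N_A·ρ) = 2 × 215.9 / (6.022 × 10²³ × 3.660) = 1.959 × 10^-22 cm³, so a = 5.808 × 10^-8 cm = 5.808 Å.
Atoms touch along the body diagonal, so √3·a = 4r, so r = 0.4330 × a = 2.51 Å.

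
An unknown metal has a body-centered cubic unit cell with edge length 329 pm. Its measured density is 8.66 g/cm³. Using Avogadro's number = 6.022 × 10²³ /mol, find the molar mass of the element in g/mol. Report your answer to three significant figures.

A BCC cell has Z = 2 atoms; a = 3.290 × 10^-8 cm.
M = ρ·N_A·a³/Z = 8.66 × 6.022 × 10²³ × 3.561 × 10^-23 / 2 = 92.9 g/mol.

92.9 g/mol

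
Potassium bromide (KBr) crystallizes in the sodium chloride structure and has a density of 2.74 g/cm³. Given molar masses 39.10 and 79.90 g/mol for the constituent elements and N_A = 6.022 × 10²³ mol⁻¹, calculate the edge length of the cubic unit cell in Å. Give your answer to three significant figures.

M(KBr) = 119.0 g/mol; Z = 4 formula units per cell.
a³ = Z·M/(N_A·ρ) = 4 × 119.0 / (6.022 × 10²³ × 2.74) = 2.885 × 10^-22 cm³, so a = 6.608 × 10^-8 cm = 6.61 Å.

6.61 Å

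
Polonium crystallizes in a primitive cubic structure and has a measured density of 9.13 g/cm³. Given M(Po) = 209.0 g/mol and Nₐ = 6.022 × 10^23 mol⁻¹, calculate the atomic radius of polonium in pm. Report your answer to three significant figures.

168 pm

For a simple cubic cell (Z = 1), a³ = Z·M/(N_A·ρ) = 1 × 209.0 / (6.022 × 10²³ × 9.130) = 3.801 × 10^-23 cm³, so a = 3.362 × 10^-8 cm = 336.2 pm.
Atoms touch along the cell edge, so a = 2r, so r = 0.5000 × a = 168 pm.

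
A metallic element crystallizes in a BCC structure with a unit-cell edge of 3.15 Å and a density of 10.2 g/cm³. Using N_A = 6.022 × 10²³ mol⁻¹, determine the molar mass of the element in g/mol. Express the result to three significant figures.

96.0 g/mol

A BCC cell has Z = 2 atoms; a = 3.150 × 10^-8 cm.
M = ρ·N_A·a³/Z = 10.2 × 6.022 × 10²³ × 3.126 × 10^-23 / 2 = 96.0 g/mol.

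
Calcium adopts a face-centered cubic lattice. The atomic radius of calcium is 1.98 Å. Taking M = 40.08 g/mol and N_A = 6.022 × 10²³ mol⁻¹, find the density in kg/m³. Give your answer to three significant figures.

In an FCC lattice, atoms touch along the face diagonal, so √2·a = 4r, giving a = 5.600 Å = 5.600 × 10^-8 cm.
With Z = 4, ρ = Z·M/(N_A·a³) = 4 × 40.08 / (6.022 × 10²³ × 1.756 × 10^-22) = 1.516 g/cm³ = 1520 kg/m³.

1520 kg/m³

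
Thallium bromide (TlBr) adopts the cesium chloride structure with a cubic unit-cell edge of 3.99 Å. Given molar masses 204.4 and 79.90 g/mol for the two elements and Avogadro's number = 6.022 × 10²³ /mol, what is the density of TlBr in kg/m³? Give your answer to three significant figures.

7430 kg/m³

The cesium chloride structure contains Z = 1 formula unit per cell; M(TlBr) = 204.4 + 79.90 = 284.3 g/mol.
a³ = (3.990 × 10^-8 cm)³ = 6.352 × 10^-23 cm³.
ρ = 1 × 284.3 / (6.022 × 10²³ × 6.352 × 10^-23) = 7.432 g/cm³ = 7430 kg/m³.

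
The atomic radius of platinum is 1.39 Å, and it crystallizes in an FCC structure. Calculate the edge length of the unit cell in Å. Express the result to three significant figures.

In an FCC lattice, atoms touch along the face diagonal, so √2·a = 4r.
a = 4r/√2 = 4 × 1.39 / 1.4142 = 3.93 Å.

3.93 Å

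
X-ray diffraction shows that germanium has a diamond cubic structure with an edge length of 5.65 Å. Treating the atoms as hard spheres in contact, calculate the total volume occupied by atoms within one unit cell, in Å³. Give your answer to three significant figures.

In a diamond cubic lattice nearest neighbors lie along the body diagonal with √3·a = 8r, so r = 0.2165a = 1.223 Å.
V_atoms = Z × (4/3)πr³ = 8 × (4/3)π × (1.223)³ = 61.3 Å³.

61.3 Å³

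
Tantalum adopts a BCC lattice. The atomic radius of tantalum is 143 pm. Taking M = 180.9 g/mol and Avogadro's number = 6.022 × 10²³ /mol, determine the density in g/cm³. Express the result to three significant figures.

In a BCC lattice, atoms touch along the body diagonal, so √3·a = 4r, giving a = 330.2 pm = 3.302 × 10^-8 cm.
With Z = 2, ρ = Z·M/(N_A·a³) = 2 × 180.9 / (6.022 × 10²³ × 3.602 × 10^-23) = 16.68 g/cm³.

16.7 g/cm³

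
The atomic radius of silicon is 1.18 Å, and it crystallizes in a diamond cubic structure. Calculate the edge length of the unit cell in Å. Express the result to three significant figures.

In a diamond cubic lattice, nearest neighbors lie along the body diagonal with √3·a = 8r.
a = 8r/√3 = 8 × 1.18 / 1.7321 = 5.45 Å.

5.45 Å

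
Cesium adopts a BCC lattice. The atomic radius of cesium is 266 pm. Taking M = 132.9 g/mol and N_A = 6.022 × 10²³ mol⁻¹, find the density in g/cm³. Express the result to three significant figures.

1.90 g/cm³

In a BCC lattice, atoms touch along the body diagonal, so √3·a = 4r, giving a = 614.3 pm = 6.143 × 10^-8 cm.
With Z = 2, ρ = Z·M/(N_A·a³) = 2 × 132.9 / (6.022 × 10²³ × 2.318 × 10^-22) = 1.904 g/cm³.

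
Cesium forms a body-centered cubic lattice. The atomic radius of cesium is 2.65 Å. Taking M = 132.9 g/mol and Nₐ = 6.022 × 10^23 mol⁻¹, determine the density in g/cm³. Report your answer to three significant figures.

In a BCC lattice, atoms touch along the body diagonal, so √3·a = 4r, giving a = 6.120 Å = 6.120 × 10^-8 cm.
With Z = 2, ρ = Z·M/(N_A·a³) = 2 × 132.9 / (6.022 × 10²³ × 2.292 × 10^-22) = 1.926 g/cm³.

1.93 g/cm³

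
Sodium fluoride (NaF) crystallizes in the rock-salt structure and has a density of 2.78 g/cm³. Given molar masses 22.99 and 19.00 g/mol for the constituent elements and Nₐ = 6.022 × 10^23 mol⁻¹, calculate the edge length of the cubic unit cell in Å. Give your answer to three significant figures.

4.65 Å

M(NaF) = 41.99 g/mol; Z = 4 formula units per cell.
a³ = Z·M/(N_A·ρ) = 4 × 41.99 / (6.022 × 10²³ × 2.78) = 1.003 × 10^-22 cm³, so a = 4.647 × 10^-8 cm = 4.65 Å.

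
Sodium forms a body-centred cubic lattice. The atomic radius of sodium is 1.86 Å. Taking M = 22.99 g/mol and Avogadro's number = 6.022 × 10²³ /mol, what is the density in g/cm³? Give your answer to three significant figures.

0.963 g/cm³

In a BCC lattice, atoms touch along the body diagonal, so √3·a = 4r, giving a = 4.295 Å = 4.295 × 10^-8 cm.
With Z = 2, ρ = Z·M/(N_A·a³) = 2 × 22.99 / (6.022 × 10²³ × 7.926 × 10^-23) = 0.9634 g/cm³.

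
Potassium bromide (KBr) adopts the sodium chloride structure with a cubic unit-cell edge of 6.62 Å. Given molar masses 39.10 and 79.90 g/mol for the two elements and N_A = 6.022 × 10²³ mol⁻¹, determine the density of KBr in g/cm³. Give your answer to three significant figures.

2.72 g/cm³

The sodium chloride structure contains Z = 4 formula units per cell; M(KBr) = 39.10 + 79.90 = 119.0 g/mol.
a³ = (6.620 × 10^-8 cm)³ = 2.901 × 10^-22 cm³.
ρ = 4 × 119.0 / (6.022 × 10²³ × 2.901 × 10^-22) = 2.725 g/cm³.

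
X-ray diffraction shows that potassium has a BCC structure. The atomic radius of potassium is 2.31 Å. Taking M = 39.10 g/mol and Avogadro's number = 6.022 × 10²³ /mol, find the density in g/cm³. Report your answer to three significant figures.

0.855 g/cm³

In a BCC lattice, atoms touch along the body diagonal, so √3·a = 4r, giving a = 5.335 Å = 5.335 × 10^-8 cm.
With Z = 2, ρ = Z·M/(N_A·a³) = 2 × 39.10 / (6.022 × 10²³ × 1.518 × 10^-22) = 0.8553 g/cm³.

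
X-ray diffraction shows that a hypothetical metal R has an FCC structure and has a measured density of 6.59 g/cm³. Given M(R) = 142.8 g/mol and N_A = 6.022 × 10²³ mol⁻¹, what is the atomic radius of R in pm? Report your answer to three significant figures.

For an FCC cell (Z = 4), a³ = Z·M/(N_A·ρ) = 4 × 142.8 / (6.022 × 10²³ × 6.590) = 1.439 × 10^-22 cm³, so a = 5.241 × 10^-8 cm = 524.1 pm.
Atoms touch along the face diagonal, so √2·a = 4r, so r = 0.3536 × a = 185 pm.

185 pm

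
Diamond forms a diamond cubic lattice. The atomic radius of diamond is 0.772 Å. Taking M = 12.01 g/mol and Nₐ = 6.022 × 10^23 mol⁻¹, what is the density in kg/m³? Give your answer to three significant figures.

In a diamond cubic lattice, nearest neighbors lie along the body diagonal with √3·a = 8r, giving a = 3.566 Å = 3.566 × 10^-8 cm.
With Z = 8, ρ = Z·M/(N_A·a³) = 8 × 12.01 / (6.022 × 10²³ × 4.534 × 10^-23) = 3.519 g/cm³ = 3520 kg/m³.

3520 kg/m³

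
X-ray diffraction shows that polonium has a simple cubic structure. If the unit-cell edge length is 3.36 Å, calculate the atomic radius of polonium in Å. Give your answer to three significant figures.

1.68 Å

In a simple cubic lattice, atoms touch along the cell edge, so a = 2r.
r = a/2 = 3.36/2 = 1.68 Å.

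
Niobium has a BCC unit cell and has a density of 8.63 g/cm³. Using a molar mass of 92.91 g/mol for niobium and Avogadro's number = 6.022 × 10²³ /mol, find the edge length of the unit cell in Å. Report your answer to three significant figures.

With Z = 2 atoms per BCC cell, a³ = Z·M/(N_A·ρ) = 2 × 92.91 / (6.022 × 10²³ × 8.630 g/cm³) = 3.576 × 10^-23 cm³.
a = (3.576 × 10^-23)^(1/3) = 3.294 × 10^-8 cm = 3.29 Å.

3.29 Å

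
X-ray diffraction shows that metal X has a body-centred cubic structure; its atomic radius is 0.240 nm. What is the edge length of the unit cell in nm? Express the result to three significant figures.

0.554 nm

In a BCC lattice, atoms touch along the body diagonal, so √3·a = 4r.
a = 4r/√3 = 4 × 0.240 / 1.7321 = 0.554 nm.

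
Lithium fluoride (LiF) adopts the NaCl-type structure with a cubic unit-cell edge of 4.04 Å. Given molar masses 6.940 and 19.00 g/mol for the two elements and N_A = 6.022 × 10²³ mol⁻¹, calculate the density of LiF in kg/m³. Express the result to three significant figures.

The NaCl-type structure contains Z = 4 formula units per cell; M(LiF) = 6.940 + 19.00 = 25.94 g/mol.
a³ = (4.040 × 10^-8 cm)³ = 6.594 × 10^-23 cm³.
ρ = 4 × 25.94 / (6.022 × 10²³ × 6.594 × 10^-23) = 2.613 g/cm³ = 2610 kg/m³.

2610 kg/m³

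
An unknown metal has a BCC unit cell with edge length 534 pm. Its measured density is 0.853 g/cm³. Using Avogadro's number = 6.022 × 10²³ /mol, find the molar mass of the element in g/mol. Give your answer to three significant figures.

39.1 g/mol

A BCC cell has Z = 2 atoms; a = 5.340 × 10^-8 cm.
M = ρ·N_A·a³/Z = 0.853 × 6.022 × 10²³ × 1.523 × 10^-22 / 2 = 39.1 g/mol.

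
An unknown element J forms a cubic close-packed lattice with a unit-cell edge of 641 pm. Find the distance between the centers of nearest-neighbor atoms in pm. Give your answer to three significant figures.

453 pm

In an FCC structure, atoms touch along the face diagonal, so √2·a = 4r; the nearest-neighbor distance equals 2r = 0.7071·a.
d = 0.7071 × 641 = 453 pm.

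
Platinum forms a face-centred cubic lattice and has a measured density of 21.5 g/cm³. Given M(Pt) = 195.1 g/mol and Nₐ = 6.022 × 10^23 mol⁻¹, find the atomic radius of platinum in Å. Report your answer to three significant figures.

For an FCC cell (Z = 4), a³ = Z·M/(N_A·ρ) = 4 × 195.1 / (6.022 × 10²³ × 21.50) = 6.028 × 10^-23 cm³, so a = 3.921 × 10^-8 cm = 3.921 Å.
Atoms touch along the face diagonal, so √2·a = 4r, so r = 0.3536 × a = 1.39 Å.

1.39 Å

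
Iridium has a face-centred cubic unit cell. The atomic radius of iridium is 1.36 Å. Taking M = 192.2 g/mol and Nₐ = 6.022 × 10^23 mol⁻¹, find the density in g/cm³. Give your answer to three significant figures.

22.4 g/cm³

In an FCC lattice, atoms touch along the face diagonal, so √2·a = 4r, giving a = 3.847 Å = 3.847 × 10^-8 cm.
With Z = 4, ρ = Z·M/(N_A·a³) = 4 × 192.2 / (6.022 × 10²³ × 5.692 × 10^-23) = 22.43 g/cm³.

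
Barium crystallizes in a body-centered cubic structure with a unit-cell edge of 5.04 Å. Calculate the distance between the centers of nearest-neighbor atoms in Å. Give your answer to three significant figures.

4.36 Å

In a BCC structure, atoms touch along the body diagonal, so √3·a = 4r; the nearest-neighbor distance equals 2r = 0.8660·a.
d = 0.8660 × 5.04 = 4.36 Å.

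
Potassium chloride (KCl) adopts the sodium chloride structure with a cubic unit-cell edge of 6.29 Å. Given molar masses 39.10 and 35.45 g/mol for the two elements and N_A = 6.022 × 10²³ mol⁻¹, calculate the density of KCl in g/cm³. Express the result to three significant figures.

1.99 g/cm³

The sodium chloride structure contains Z = 4 formula units per cell; M(KCl) = 39.10 + 35.45 = 74.55 g/mol.
a³ = (6.290 × 10^-8 cm)³ = 2.489 × 10^-22 cm³.
ρ = 4 × 74.55 / (6.022 × 10²³ × 2.489 × 10^-22) = 1.990 g/cm³.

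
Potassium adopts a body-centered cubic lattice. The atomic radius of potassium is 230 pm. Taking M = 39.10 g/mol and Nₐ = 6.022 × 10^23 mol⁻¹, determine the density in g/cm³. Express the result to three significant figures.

0.867 g/cm³

In a BCC lattice, atoms touch along the body diagonal, so √3·a = 4r, giving a = 531.2 pm = 5.312 × 10^-8 cm.
With Z = 2, ρ = Z·M/(N_A·a³) = 2 × 39.10 / (6.022 × 10²³ × 1.499 × 10^-22) = 0.8665 g/cm³.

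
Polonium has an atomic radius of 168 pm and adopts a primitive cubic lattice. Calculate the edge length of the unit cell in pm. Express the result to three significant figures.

336 pm

In a simple cubic lattice, atoms touch along the cell edge, so a = 2r.
a = 2r = 2 × 168 = 336 pm.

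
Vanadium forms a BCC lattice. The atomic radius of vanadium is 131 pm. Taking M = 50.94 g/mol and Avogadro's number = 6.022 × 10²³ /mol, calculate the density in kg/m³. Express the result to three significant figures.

6110 kg/m³

In a BCC lattice, atoms touch along the body diagonal, so √3·a = 4r, giving a = 302.5 pm = 3.025 × 10^-8 cm.
With Z = 2, ρ = Z·M/(N_A·a³) = 2 × 50.94 / (6.022 × 10²³ × 2.769 × 10^-23) = 6.110 g/cm³ = 6110 kg/m³.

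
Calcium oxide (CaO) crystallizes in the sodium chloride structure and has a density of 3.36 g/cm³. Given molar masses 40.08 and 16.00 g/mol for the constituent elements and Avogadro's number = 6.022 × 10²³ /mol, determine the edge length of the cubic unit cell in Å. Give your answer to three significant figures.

M(CaO) = 56.08 g/mol; Z = 4 formula units per cell.
a³ = Z·M/(N_A·ρ) = 4 × 56.08 / (6.022 × 10²³ × 3.36) = 1.109 × 10^-22 cm³, so a = 4.804 × 10^-8 cm = 4.80 Å.

4.80 Å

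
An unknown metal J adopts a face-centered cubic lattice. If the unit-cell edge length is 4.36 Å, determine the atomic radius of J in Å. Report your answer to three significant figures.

In an FCC lattice, atoms touch along the face diagonal, so √2·a = 4r.
r = √2·a/4 = 1.4142 × 4.36 / 4 = 1.54 Å.

1.54 Å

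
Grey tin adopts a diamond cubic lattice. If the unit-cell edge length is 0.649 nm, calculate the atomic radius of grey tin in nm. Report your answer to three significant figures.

0.141 nm

In a diamond cubic lattice, nearest neighbors lie along the body diagonal with √3·a = 8r.
r = √3·a/8 = 1.7321 × 0.649 / 8 = 0.141 nm.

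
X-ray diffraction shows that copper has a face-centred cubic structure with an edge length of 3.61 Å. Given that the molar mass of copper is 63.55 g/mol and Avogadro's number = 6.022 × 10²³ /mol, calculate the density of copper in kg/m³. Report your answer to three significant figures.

8970 kg/m³

An FCC unit cell contains Z = 4 atoms.
Cell volume: a³ = (3.61 Å)³ = (3.610 × 10^-8 cm)³ = 4.705 × 10^-23 cm³.
ρ = Z·M/(N_A·a³) = 4 × 63.55 / (6.022 × 10²³ × 4.705 × 10^-23) = 8.972 g/cm³ = 8970 kg/m³.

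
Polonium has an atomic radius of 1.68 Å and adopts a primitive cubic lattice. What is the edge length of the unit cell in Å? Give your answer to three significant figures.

In a simple cubic lattice, atoms touch along the cell edge, so a = 2r.
a = 2r = 2 × 1.68 = 3.36 Å.

3.36 Å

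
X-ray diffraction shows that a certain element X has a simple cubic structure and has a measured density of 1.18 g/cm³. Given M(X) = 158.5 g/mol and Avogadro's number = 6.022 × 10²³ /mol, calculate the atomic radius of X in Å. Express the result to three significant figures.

For a simple cubic cell (Z = 1), a³ = Z·M/(N_A·ρ) = 1 × 158.5 / (6.022 × 10²³ × 1.180) = 2.231 × 10^-22 cm³, so a = 6.065 × 10^-8 cm = 6.065 Å.
Atoms touch along the cell edge, so a = 2r, so r = 0.5000 × a = 3.03 Å.

3.03 Å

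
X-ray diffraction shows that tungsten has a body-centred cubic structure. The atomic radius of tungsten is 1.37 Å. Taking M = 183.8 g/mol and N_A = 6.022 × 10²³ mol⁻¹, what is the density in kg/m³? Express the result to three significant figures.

19300 kg/m³

In a BCC lattice, atoms touch along the body diagonal, so √3·a = 4r, giving a = 3.164 Å = 3.164 × 10^-8 cm.
With Z = 2, ρ = Z·M/(N_A·a³) = 2 × 183.8 / (6.022 × 10²³ × 3.167 × 10^-23) = 19.27 g/cm³ = 19300 kg/m³.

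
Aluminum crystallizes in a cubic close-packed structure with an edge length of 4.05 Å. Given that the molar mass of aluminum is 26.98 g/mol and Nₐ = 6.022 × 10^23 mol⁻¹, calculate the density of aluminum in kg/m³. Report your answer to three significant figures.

2700 kg/m³

An FCC unit cell contains Z = 4 atoms.
Cell volume: a³ = (4.05 Å)³ = (4.050 × 10^-8 cm)³ = 6.643 × 10^-23 cm³.
ρ = Z·M/(N_A·a³) = 4 × 26.98 / (6.022 × 10²³ × 6.643 × 10^-23) = 2.698 g/cm³ = 2700 kg/m³.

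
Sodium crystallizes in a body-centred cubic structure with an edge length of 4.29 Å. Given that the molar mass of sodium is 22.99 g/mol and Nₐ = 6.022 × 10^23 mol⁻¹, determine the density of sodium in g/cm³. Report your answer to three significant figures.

0.967 g/cm³

A BCC unit cell contains Z = 2 atoms.
Cell volume: a³ = (4.29 Å)³ = (4.290 × 10^-8 cm)³ = 7.895 × 10^-23 cm³.
ρ = Z·M/(N_A·a³) = 2 × 22.99 / (6.022 × 10²³ × 7.895 × 10^-23) = 0.9671 g/cm³.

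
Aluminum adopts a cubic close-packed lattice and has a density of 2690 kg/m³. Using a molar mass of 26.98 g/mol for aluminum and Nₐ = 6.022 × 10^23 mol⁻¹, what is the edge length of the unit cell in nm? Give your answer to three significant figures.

With Z = 4 atoms per FCC cell, a³ = Z·M/(N_A·ρ) = 4 × 26.98 / (6.022 × 10²³ × 2.690 g/cm³) = 6.662 × 10^-23 cm³.
a = (6.662 × 10^-23)^(1/3) = 4.054 × 10^-8 cm = 0.405 nm.

0.405 nm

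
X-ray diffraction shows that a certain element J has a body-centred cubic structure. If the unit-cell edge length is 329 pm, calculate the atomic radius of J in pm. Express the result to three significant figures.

In a BCC lattice, atoms touch along the body diagonal, so √3·a = 4r.
r = √3·a/4 = 1.7321 × 329 / 4 = 142 pm.

142 pm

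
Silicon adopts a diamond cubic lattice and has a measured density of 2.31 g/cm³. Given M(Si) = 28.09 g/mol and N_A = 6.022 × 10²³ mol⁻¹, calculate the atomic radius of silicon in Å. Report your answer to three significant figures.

For a diamond cubic cell (Z = 8), a³ = Z·M/(N_A·ρ) = 8 × 28.09 / (6.022 × 10²³ × 2.310) = 1.615 × 10^-22 cm³, so a = 5.446 × 10^-8 cm = 5.446 Å.
Nearest neighbors lie along the body diagonal with √3·a = 8r, so r = 0.2165 × a = 1.18 Å.

1.18 Å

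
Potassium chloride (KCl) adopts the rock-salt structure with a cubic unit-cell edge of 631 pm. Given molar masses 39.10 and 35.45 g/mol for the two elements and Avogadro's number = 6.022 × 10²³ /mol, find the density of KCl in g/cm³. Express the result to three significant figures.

The rock-salt structure contains Z = 4 formula units per cell; M(KCl) = 39.10 + 35.45 = 74.55 g/mol.
a³ = (6.310 × 10^-8 cm)³ = 2.512 × 10^-22 cm³.
ρ = 4 × 74.55 / (6.022 × 10²³ × 2.512 × 10^-22) = 1.971 g/cm³.

1.97 g/cm³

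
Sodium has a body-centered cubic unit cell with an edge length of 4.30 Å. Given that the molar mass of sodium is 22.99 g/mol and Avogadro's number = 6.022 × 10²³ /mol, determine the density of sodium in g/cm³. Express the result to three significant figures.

A BCC unit cell contains Z = 2 atoms.
Cell volume: a³ = (4.30 Å)³ = (4.300 × 10^-8 cm)³ = 7.951 × 10^-23 cm³.
ρ = Z·M/(N_A·a³) = 2 × 22.99 / (6.022 × 10²³ × 7.951 × 10^-23) = 0.9603 g/cm³.

0.960 g/cm³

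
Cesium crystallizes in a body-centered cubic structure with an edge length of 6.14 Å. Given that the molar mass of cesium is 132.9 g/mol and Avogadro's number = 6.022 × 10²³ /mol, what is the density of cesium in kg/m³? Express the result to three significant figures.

A BCC unit cell contains Z = 2 atoms.
Cell volume: a³ = (6.14 Å)³ = (6.140 × 10^-8 cm)³ = 2.315 × 10^-22 cm³.
ρ = Z·M/(N_A·a³) = 2 × 132.9 / (6.022 × 10²³ × 2.315 × 10^-22) = 1.907 g/cm³ = 1910 kg/m³.

1910 kg/m³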